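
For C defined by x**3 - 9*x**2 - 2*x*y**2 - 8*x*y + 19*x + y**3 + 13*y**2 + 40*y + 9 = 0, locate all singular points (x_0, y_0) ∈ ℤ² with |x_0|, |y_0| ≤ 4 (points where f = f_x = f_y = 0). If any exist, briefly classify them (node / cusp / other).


Singular points: {(3, -2)}; classification: cusp.

Compute partial derivatives:
  f_x = 3*x**2 - 18*x - 2*y**2 - 8*y + 19.
  f_y = -4*x*y - 8*x + 3*y**2 + 26*y + 40.
Scan x_0 ∈ {−4, ..., 4}. For each x_0, f_y(x_0, y) is a polynomial in y; find its integer roots y ∈ {−4, ..., 4}, then test f_x and f at those candidates.
  x = -4: f_y(-4, y) = 3*y**2 + 42*y + 72; vanishes at y ∈ {-2}. (-4, -2): f_x = 147 ≠ 0.
  x = -3: f_y(-3, y) = 3*y**2 + 38*y + 64; vanishes at y ∈ {-2}. (-3, -2): f_x = 108 ≠ 0.
  x = -2: f_y(-2, y) = 3*y**2 + 34*y + 56; vanishes at y ∈ {-2}. (-2, -2): f_x = 75 ≠ 0.
  x = -1: f_y(-1, y) = 3*y**2 + 30*y + 48; vanishes at y ∈ {-2}. (-1, -2): f_x = 48 ≠ 0.
  x = 0: f_y(0, y) = 3*y**2 + 26*y + 40; vanishes at y ∈ {-2}. (0, -2): f_x = 27 ≠ 0.
  x = 1: f_y(1, y) = 3*y**2 + 22*y + 32; vanishes at y ∈ {-2}. (1, -2): f_x = 12 ≠ 0.
  x = 2: f_y(2, y) = 3*y**2 + 18*y + 24; vanishes at y ∈ {-4, -2}. (2, -4): f_x = -5 ≠ 0; (2, -2): f_x = 3 ≠ 0.
  x = 3: f_y(3, y) = 3*y**2 + 14*y + 16; vanishes at y ∈ {-2}. (3, -2): f_x = 0, f = 0 — SINGULAR.
  x = 4: f_y(4, y) = 3*y**2 + 10*y + 8; vanishes at y ∈ {-2}. (4, -2): f_x = 3 ≠ 0.
Only singular point on the grid: (3, -2).
Classify: substitute x = 3 + u, y = -2 + v and expand: f = u**3 - 2*u*v**2 + v**3 + v**2.
No constant or linear terms (consistent with a singular point). Quadratic part: v**2. Cubic part: u**3 - 2*u*v**2 + v**3.
The quadratic part v**2 is a perfect square, so there is a single (double) tangent line v = 0, i.e. y = -2. Restricting the cubic part to that line (v = 0) leaves u**3 ≠ 0, so f is not divisible by v and the branch is v² ≈ -u**3 to lowest order — this is a cusp.
Classification: cusp.


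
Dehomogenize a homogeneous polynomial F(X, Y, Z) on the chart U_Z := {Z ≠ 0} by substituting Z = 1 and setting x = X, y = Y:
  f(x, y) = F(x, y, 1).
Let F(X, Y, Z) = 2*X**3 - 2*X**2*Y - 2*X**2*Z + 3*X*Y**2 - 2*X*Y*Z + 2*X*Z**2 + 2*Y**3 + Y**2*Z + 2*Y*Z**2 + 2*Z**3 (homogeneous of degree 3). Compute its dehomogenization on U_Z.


f(x, y) = 2*x**3 - 2*x**2*y - 2*x**2 + 3*x*y**2 - 2*x*y + 2*x + 2*y**3 + y**2 + 2*y + 2

On U_Z we set Z = 1. Each monomial c·X^i·Y^j·Z^k in F becomes c·x^i·y^j·1^k = c·x^i·y^j.
Substituting Z = 1: F(X, Y, 1) = 2*x**3 - 2*x**2*y - 2*x**2 + 3*x*y**2 - 2*x*y + 2*x + 2*y**3 + y**2 + 2*y + 2.
Note: deg(f) ≤ deg(F) = 3; strict inequality happens when F is divisible by Z (lost terms).


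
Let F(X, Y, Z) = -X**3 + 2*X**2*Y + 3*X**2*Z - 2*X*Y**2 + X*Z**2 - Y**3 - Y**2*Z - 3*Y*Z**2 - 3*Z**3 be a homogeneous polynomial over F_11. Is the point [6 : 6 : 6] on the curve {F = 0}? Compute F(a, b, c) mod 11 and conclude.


F(6,6,6) ≡ 9 (mod 11); P is NOT on the curve.

Evaluate F(6, 6, 6) term-by-term (mod 11).
  -X**3 ↦ -1·216·1·1 = -216
  2*X**2*Y ↦ 2·36·6·1 = 432
  3*X**2*Z ↦ 3·36·1·6 = 648
  -2*X*Y**2 ↦ -2·6·36·1 = -432
  X*Z**2 ↦ 1·6·1·36 = 216
  -Y**3 ↦ -1·1·216·1 = -216
  -Y**2*Z ↦ -1·1·36·6 = -216
  -3*Y*Z**2 ↦ -3·1·6·36 = -648
  -3*Z**3 ↦ -3·1·1·216 = -648
Sum: F(6, 6, 6) = (-216) + (432) + (648) + (-432) + (216) + (-216) + (-216) + (-648) + (-648) = -1080.
Reducing mod 11: -1080 ≡ 9 (mod 11).
Since F(a, b, c) ≡ 9 ≠ 0 (mod 11), P does NOT lie on the curve.


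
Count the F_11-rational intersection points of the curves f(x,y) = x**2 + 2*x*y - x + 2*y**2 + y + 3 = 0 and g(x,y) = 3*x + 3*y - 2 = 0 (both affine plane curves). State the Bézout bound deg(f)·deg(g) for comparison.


Common zeros: ∅; count = 0; Bézout bound = 2.

deg(f) = 2, deg(g) = 1, so Bézout bound = 2.
Scan x ∈ F_11. For each x, list the y ∈ F_11 with f(x, y) ≡ 0 and those with g(x, y) ≡ 0 (mod 11); the common zeros in that column are the intersection.
  x = 0: f ≡ 0 at y ∈ ∅; g ≡ 0 at y ∈ {8}; common: ∅.
  x = 1: f ≡ 0 at y ∈ ∅; g ≡ 0 at y ∈ {7}; common: ∅.
  x = 2: f ≡ 0 at y ∈ ∅; g ≡ 0 at y ∈ {6}; common: ∅.
  x = 3: f ≡ 0 at y ∈ ∅; g ≡ 0 at y ∈ {5}; common: ∅.
  x = 4: f ≡ 0 at y ∈ {5, 7}; g ≡ 0 at y ∈ {4}; common: ∅.
  x = 5: f ≡ 0 at y ∈ {4, 7}; g ≡ 0 at y ∈ {3}; common: ∅.
  x = 6: f ≡ 0 at y ∈ {0, 10}; g ≡ 0 at y ∈ {2}; common: ∅.
  x = 7: f ≡ 0 at y ∈ ∅; g ≡ 0 at y ∈ {1}; common: ∅.
  x = 8: f ≡ 0 at y ∈ {9, 10}; g ≡ 0 at y ∈ {0}; common: ∅.
  x = 9: f ≡ 0 at y ∈ {2, 5}; g ≡ 0 at y ∈ {10}; common: ∅.
  x = 10: f ≡ 0 at y ∈ {2, 4}; g ≡ 0 at y ∈ {9}; common: ∅.
Collecting: common zeros = ∅, so the count is 0.
Comparison with the Bézout bound: 0 ≤ 2 = deg(f)·deg(g), as expected for curves with no common component (the affine F_11-count falls short of the bound because intersections may lie at infinity, over extension fields, or carry multiplicity).


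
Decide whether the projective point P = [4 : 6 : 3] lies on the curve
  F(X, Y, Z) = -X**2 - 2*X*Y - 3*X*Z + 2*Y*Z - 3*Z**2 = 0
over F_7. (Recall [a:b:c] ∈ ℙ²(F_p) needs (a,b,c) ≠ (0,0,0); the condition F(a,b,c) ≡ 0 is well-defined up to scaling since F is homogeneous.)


F(4,6,3) ≡ 0 (mod 7); P is on the curve.

Evaluate F(4, 6, 3) term-by-term (mod 7).
  -X**2 ↦ -1·16·1·1 = -16
  -2*X*Y ↦ -2·4·6·1 = -48
  -3*X*Z ↦ -3·4·1·3 = -36
  2*Y*Z ↦ 2·1·6·3 = 36
  -3*Z**2 ↦ -3·1·1·9 = -27
Sum: F(4, 6, 3) = (-16) + (-48) + (-36) + (36) + (-27) = -91.
Reducing mod 7: -91 ≡ 0 (mod 7).
Since F(a, b, c) ≡ 0 (mod 7), P lies on the curve.


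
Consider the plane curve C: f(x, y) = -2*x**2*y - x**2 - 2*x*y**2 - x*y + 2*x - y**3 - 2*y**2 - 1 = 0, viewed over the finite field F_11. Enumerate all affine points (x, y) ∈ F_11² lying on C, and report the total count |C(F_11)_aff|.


Affine F_11-points: {(0, 5), (1, 0), (1, 8), (1, 10), (6, 8), (9, 10)}; count = 6.

For each of the 121 pairs (x, y) ∈ F_11², evaluate f(x, y) mod 11. Record the zeros.
  x = 0: [0↦10, 1↦7, 2↦5, 3↦9, 4↦2, 5↦0, 6↦8, 7↦9, 8↦8, 9↦10, 10↦9]  zeros at y ∈ {5}
  x = 1: [0↦0, 1↦3, 2↦3, 3↦5, 4↦3, 5↦2, 6↦7, 7↦1, 8↦0, 9↦9, 10↦0]  zeros at y ∈ {0, 8, 10}
  x = 2: [0↦10, 1↦4, 2↦2, 3↦9, 4↦8, 5↦4, 6↦2, 7↦7, 8↦2, 9↦3, 10↦4]  zeros at y ∈ ∅
  x = 3: [0↦7, 1↦10, 2↦2, 3↦10, 4↦6, 5↦6, 6↦4, 7↦5, 8↦3, 9↦3, 10↦10]  zeros at y ∈ ∅
  x = 4: [0↦2, 1↦10, 2↦3, 3↦8, 4↦8, 5↦8, 6↦2, 7↦6, 8↦3, 9↦9, 10↦7]  zeros at y ∈ ∅
  x = 5: [0↦6, 1↦4, 2↦5, 3↦3, 4↦3, 5↦10, 6↦7, 7↦10, 8↦2, 9↦10, 10↦6]  zeros at y ∈ ∅
  x = 6: [0↦8, 1↦3, 2↦8, 3↦6, 4↦2, 5↦1, 6↦8, 7↦6, 8↦0, 9↦6, 10↦7]  zeros at y ∈ {8}
  x = 7: [0↦8, 1↦7, 2↦1, 3↦6, 4↦5, 5↦3, 6↦5, 7↦5, 8↦8, 9↦8, 10↦10]  zeros at y ∈ ∅
  x = 8: [0↦6, 1↦5, 2↦6, 3↦3, 4↦1, 5↦5, 6↦9, 7↦7, 8↦4, 9↦5, 10↦4]  zeros at y ∈ ∅
  x = 9: [0↦2, 1↦8, 2↦1, 3↦8, 4↦1, 5↦7, 6↦9, 7↦1, 8↦10, 9↦8, 10↦0]  zeros at y ∈ {10}
  x = 10: [0↦7, 1↦5, 2↦8, 3↦10, 4↦5, 5↦9, 6↦5, 7↦9, 8↦4, 9↦6, 10↦9]  zeros at y ∈ ∅
Collecting zeros: affine points = {(0, 5), (1, 0), (1, 8), (1, 10), (6, 8), (9, 10)}.
Total count |C(F_11)_aff| = 6.


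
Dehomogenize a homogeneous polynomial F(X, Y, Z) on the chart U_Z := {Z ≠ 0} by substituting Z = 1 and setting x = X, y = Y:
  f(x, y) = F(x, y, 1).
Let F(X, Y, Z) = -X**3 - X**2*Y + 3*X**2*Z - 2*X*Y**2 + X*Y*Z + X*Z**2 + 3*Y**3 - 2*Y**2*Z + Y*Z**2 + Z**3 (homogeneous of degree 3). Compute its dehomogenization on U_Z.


f(x, y) = -x**3 - x**2*y + 3*x**2 - 2*x*y**2 + x*y + x + 3*y**3 - 2*y**2 + y + 1

On U_Z we set Z = 1. Each monomial c·X^i·Y^j·Z^k in F becomes c·x^i·y^j·1^k = c·x^i·y^j.
Substituting Z = 1: F(X, Y, 1) = -x**3 - x**2*y + 3*x**2 - 2*x*y**2 + x*y + x + 3*y**3 - 2*y**2 + y + 1.
Note: deg(f) ≤ deg(F) = 3; strict inequality happens when F is divisible by Z (lost terms).


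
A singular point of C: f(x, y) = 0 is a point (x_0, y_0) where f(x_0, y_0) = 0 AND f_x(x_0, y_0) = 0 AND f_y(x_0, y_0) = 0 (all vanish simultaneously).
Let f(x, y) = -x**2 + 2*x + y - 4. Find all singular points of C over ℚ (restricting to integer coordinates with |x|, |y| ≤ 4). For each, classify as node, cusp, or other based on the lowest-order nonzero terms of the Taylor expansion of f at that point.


No singular points in the scanned grid; C is smooth there.

Compute partial derivatives:
  f_x = 2 - 2*x.
  f_y = 1.
f_y = 1 is a nonzero constant, so f_y never vanishes: no point (x, y) can satisfy f = f_x = f_y = 0. In particular no (x, y) ∈ {−4, ..., 4}² is singular; the curve is smooth.


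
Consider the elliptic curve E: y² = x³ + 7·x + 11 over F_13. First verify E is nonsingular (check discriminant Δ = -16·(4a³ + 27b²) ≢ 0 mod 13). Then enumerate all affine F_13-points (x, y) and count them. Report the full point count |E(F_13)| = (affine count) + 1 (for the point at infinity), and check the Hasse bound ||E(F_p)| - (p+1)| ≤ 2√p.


Affine points = {(4, 5), (4, 8), (6, 3), (6, 10), (7, 0), (9, 6), (9, 7), (12, 4), (12, 9)}; affine count = 9; |E(F_13)| = 10.

Discriminant check: Δ ∝ 4a³ + 27b² = 4·7³ + 27·11² = 4·343 + 27·121 ≡ 11 (mod 13). Nonzero ⇒ E is nonsingular.
For each x ∈ F_13, compute rhs = x³ + 7·x + 11 mod 13, then count y ∈ F_13 with y² ≡ rhs.
  x = 0: rhs = 11, matching y values: none (0 points).
  x = 1: rhs = 6, matching y values: none (0 points).
  x = 2: rhs = 7, matching y values: none (0 points).
  x = 3: rhs = 7, matching y values: none (0 points).
  x = 4: rhs = 12, matching y values: 5, 8 (2 points).
  x = 5: rhs = 2, matching y values: none (0 points).
  x = 6: rhs = 9, matching y values: 3, 10 (2 points).
  x = 7: rhs = 0, matching y values: 0 (1 points).
  x = 8: rhs = 7, matching y values: none (0 points).
  x = 9: rhs = 10, matching y values: 6, 7 (2 points).
  x = 10: rhs = 2, matching y values: none (0 points).
  x = 11: rhs = 2, matching y values: none (0 points).
  x = 12: rhs = 3, matching y values: 4, 9 (2 points).
Total affine count: 9.
Full point count |E(F_13)| = 9 + 1 = 10.
Hasse bound: |10 − (13+1)| = |-4| = 4 ≤ 2√13 ≈ 7.2111 ✓.


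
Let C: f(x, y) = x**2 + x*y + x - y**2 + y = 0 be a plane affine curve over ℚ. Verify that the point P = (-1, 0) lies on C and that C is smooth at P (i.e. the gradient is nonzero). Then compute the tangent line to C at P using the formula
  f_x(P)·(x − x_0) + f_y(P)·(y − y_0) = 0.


Tangent line at P: -x - 1 = 0.

Step 1: f(-1, 0) = 0, so P lies on C.
Step 2: partial derivatives
  f_x(x, y) = 2*x + y + 1, f_y(x, y) = x - 2*y + 1.
  f_x(P) = -1, f_y(P) = 0 (gradient nonzero, so P is smooth).
Step 3: tangent line at P: -1·(x − -1) + 0·(y − 0) = 0.
Expanding: -x - 1 = 0.


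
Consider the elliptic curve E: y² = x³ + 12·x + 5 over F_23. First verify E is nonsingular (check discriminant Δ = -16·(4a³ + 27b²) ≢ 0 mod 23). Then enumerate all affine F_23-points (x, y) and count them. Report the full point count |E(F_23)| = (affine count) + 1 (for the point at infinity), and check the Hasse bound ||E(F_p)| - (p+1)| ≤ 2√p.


Affine points = {(1, 8), (1, 15), (4, 5), (4, 18), (5, 11), (5, 12), (7, 8), (7, 15), (13, 9), (13, 14), (15, 8), (15, 15), (17, 4), (17, 19), (18, 2), (18, 21), (19, 10), (19, 13)}; affine count = 18; |E(F_23)| = 19.

Discriminant check: Δ ∝ 4a³ + 27b² = 4·12³ + 27·5² = 4·1728 + 27·25 ≡ 20 (mod 23). Nonzero ⇒ E is nonsingular.
For each x ∈ F_23, compute rhs = x³ + 12·x + 5 mod 23, then count y ∈ F_23 with y² ≡ rhs.
  x = 0: rhs = 5, matching y values: none (0 points).
  x = 1: rhs = 18, matching y values: 8, 15 (2 points).
  x = 2: rhs = 14, matching y values: none (0 points).
  x = 3: rhs = 22, matching y values: none (0 points).
  x = 4: rhs = 2, matching y values: 5, 18 (2 points).
  x = 5: rhs = 6, matching y values: 11, 12 (2 points).
  x = 6: rhs = 17, matching y values: none (0 points).
  x = 7: rhs = 18, matching y values: 8, 15 (2 points).
  x = 8: rhs = 15, matching y values: none (0 points).
  x = 9: rhs = 14, matching y values: none (0 points).
  x = 10: rhs = 21, matching y values: none (0 points).
  x = 11: rhs = 19, matching y values: none (0 points).
  x = 12: rhs = 14, matching y values: none (0 points).
  x = 13: rhs = 12, matching y values: 9, 14 (2 points).
  x = 14: rhs = 19, matching y values: none (0 points).
  x = 15: rhs = 18, matching y values: 8, 15 (2 points).
  x = 16: rhs = 15, matching y values: none (0 points).
  x = 17: rhs = 16, matching y values: 4, 19 (2 points).
  x = 18: rhs = 4, matching y values: 2, 21 (2 points).
  x = 19: rhs = 8, matching y values: 10, 13 (2 points).
  x = 20: rhs = 11, matching y values: none (0 points).
  x = 21: rhs = 19, matching y values: none (0 points).
  x = 22: rhs = 15, matching y values: none (0 points).
Total affine count: 18.
Full point count |E(F_23)| = 18 + 1 = 19.
Hasse bound: |19 − (23+1)| = |-5| = 5 ≤ 2√23 ≈ 9.5917 ✓.


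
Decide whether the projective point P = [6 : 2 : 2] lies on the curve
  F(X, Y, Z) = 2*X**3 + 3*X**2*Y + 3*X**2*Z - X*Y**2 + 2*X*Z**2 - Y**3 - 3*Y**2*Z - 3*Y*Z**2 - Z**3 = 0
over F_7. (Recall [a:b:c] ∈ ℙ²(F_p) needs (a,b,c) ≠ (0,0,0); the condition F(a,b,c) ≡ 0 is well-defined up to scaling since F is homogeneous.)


F(6,2,2) ≡ 5 (mod 7); P is NOT on the curve.

Evaluate F(6, 2, 2) term-by-term (mod 7).
  2*X**3 ↦ 2·216·1·1 = 432
  3*X**2*Y ↦ 3·36·2·1 = 216
  3*X**2*Z ↦ 3·36·1·2 = 216
  -X*Y**2 ↦ -1·6·4·1 = -24
  2*X*Z**2 ↦ 2·6·1·4 = 48
  -Y**3 ↦ -1·1·8·1 = -8
  -3*Y**2*Z ↦ -3·1·4·2 = -24
  -3*Y*Z**2 ↦ -3·1·2·4 = -24
  -Z**3 ↦ -1·1·1·8 = -8
Sum: F(6, 2, 2) = (432) + (216) + (216) + (-24) + (48) + (-8) + (-24) + (-24) + (-8) = 824.
Reducing mod 7: 824 ≡ 5 (mod 7).
Since F(a, b, c) ≡ 5 ≠ 0 (mod 7), P does NOT lie on the curve.


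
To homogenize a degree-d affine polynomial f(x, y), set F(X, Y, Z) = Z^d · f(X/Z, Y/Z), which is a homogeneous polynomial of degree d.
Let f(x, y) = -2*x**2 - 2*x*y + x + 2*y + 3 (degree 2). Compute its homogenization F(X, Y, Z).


F(X, Y, Z) = -2*X**2 - 2*X*Y + X*Z + 2*Y*Z + 3*Z**2

deg(f) = 2.
Substitute x = X/Z, y = Y/Z into f, then multiply by Z^2.
  monomial -2·x^2·y^0 ↦ -2·X^2·Y^0·Z^0.
  monomial -2·x^1·y^1 ↦ -2·X^1·Y^1·Z^0.
  monomial 1·x^1·y^0 ↦ 1·X^1·Y^0·Z^1.
  monomial 2·x^0·y^1 ↦ 2·X^0·Y^1·Z^1.
  monomial 3·x^0·y^0 ↦ 3·X^0·Y^0·Z^2.
Collecting: F(X, Y, Z) = -2*X**2 - 2*X*Y + X*Z + 2*Y*Z + 3*Z**2.


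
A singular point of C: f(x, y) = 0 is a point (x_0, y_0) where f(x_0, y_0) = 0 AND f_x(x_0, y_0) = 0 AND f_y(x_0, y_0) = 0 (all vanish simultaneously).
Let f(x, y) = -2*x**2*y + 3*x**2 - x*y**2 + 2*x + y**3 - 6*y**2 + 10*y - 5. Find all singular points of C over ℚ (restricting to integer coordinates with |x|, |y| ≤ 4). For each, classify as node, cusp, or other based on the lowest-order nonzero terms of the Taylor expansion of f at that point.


Singular points: {(-1, 2)}; classification: node.

Compute partial derivatives:
  f_x = -4*x*y + 6*x - y**2 + 2.
  f_y = -2*x**2 - 2*x*y + 3*y**2 - 12*y + 10.
Scan x_0 ∈ {−4, ..., 4}. For each x_0, f_y(x_0, y) is a polynomial in y; find its integer roots y ∈ {−4, ..., 4}, then test f_x and f at those candidates.
  x = -4: f_y(-4, y) = 3*y**2 - 4*y - 22; no integer root y with |y| ≤ 4.
  x = -3: f_y(-3, y) = 3*y**2 - 6*y - 8; no integer root y with |y| ≤ 4.
  x = -2: f_y(-2, y) = 3*y**2 - 8*y + 2; no integer root y with |y| ≤ 4.
  x = -1: f_y(-1, y) = 3*y**2 - 10*y + 8; vanishes at y ∈ {2}. (-1, 2): f_x = 0, f = 0 — SINGULAR.
  x = 0: f_y(0, y) = 3*y**2 - 12*y + 10; no integer root y with |y| ≤ 4.
  x = 1: f_y(1, y) = 3*y**2 - 14*y + 8; vanishes at y ∈ {4}. (1, 4): f_x = -24 ≠ 0.
  x = 2: f_y(2, y) = 3*y**2 - 16*y + 2; no integer root y with |y| ≤ 4.
  x = 3: f_y(3, y) = 3*y**2 - 18*y - 8; no integer root y with |y| ≤ 4.
  x = 4: f_y(4, y) = 3*y**2 - 20*y - 22; no integer root y with |y| ≤ 4.
Only singular point on the grid: (-1, 2).
Classify: substitute x = -1 + u, y = 2 + v and expand: f = -2*u**2*v - u**2 - u*v**2 + v**3 + v**2.
No constant or linear terms (consistent with a singular point). Quadratic part: -u**2 + v**2. Cubic part: -2*u**2*v - u*v**2 + v**3.
The quadratic part v**2 - u**2 = (v − u)(v + u) splits into two distinct linear factors, so there are two distinct tangent lines y − 2 = ±(x − -1) — this is a node (ordinary double point).
Classification: node.


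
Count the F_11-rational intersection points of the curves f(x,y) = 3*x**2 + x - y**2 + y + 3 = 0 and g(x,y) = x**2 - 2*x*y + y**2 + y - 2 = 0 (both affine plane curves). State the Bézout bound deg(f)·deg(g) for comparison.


Common zeros: ∅; count = 0; Bézout bound = 4.

deg(f) = 2, deg(g) = 2, so Bézout bound = 4.
Scan x ∈ F_11. For each x, list the y ∈ F_11 with f(x, y) ≡ 0 and those with g(x, y) ≡ 0 (mod 11); the common zeros in that column are the intersection.
  x = 0: f ≡ 0 at y ∈ ∅; g ≡ 0 at y ∈ {1, 9}; common: ∅.
  x = 1: f ≡ 0 at y ∈ ∅; g ≡ 0 at y ∈ {4, 8}; common: ∅.
  x = 2: f ≡ 0 at y ∈ {3, 9}; g ≡ 0 at y ∈ {1, 2}; common: ∅.
  x = 3: f ≡ 0 at y ∈ {0, 1}; g ≡ 0 at y ∈ ∅; common: ∅.
  x = 4: f ≡ 0 at y ∈ {0, 1}; g ≡ 0 at y ∈ {8, 10}; common: ∅.
  x = 5: f ≡ 0 at y ∈ {3, 9}; g ≡ 0 at y ∈ {10}; common: ∅.
  x = 6: f ≡ 0 at y ∈ ∅; g ≡ 0 at y ∈ ∅; common: ∅.
  x = 7: f ≡ 0 at y ∈ ∅; g ≡ 0 at y ∈ {4, 9}; common: ∅.
  x = 8: f ≡ 0 at y ∈ ∅; g ≡ 0 at y ∈ ∅; common: ∅.
  x = 9: f ≡ 0 at y ∈ {2, 10}; g ≡ 0 at y ∈ ∅; common: ∅.
  x = 10: f ≡ 0 at y ∈ ∅; g ≡ 0 at y ∈ ∅; common: ∅.
Collecting: common zeros = ∅, so the count is 0.
Comparison with the Bézout bound: 0 ≤ 4 = deg(f)·deg(g), as expected for curves with no common component (the affine F_11-count falls short of the bound because intersections may lie at infinity, over extension fields, or carry multiplicity).


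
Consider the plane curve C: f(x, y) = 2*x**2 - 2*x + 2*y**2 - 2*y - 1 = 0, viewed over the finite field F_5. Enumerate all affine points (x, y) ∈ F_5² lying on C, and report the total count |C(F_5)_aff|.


Affine F_5-points: {(2, 3), (3, 2), (3, 4), (4, 3)}; count = 4.

For each of the 25 pairs (x, y) ∈ F_5², evaluate f(x, y) mod 5. Record the zeros.
  x = 0: [0↦4, 1↦4, 2↦3, 3↦1, 4↦3]  zeros at y ∈ ∅
  x = 1: [0↦4, 1↦4, 2↦3, 3↦1, 4↦3]  zeros at y ∈ ∅
  x = 2: [0↦3, 1↦3, 2↦2, 3↦0, 4↦2]  zeros at y ∈ {3}
  x = 3: [0↦1, 1↦1, 2↦0, 3↦3, 4↦0]  zeros at y ∈ {2, 4}
  x = 4: [0↦3, 1↦3, 2↦2, 3↦0, 4↦2]  zeros at y ∈ {3}
Collecting zeros: affine points = {(2, 3), (3, 2), (3, 4), (4, 3)}.
Total count |C(F_5)_aff| = 4.


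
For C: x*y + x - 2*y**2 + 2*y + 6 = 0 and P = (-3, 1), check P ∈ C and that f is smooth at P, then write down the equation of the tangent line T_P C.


Tangent line at P: 2*x - 5*y + 11 = 0.

Step 1: f(-3, 1) = 0, so P lies on C.
Step 2: partial derivatives
  f_x(x, y) = y + 1, f_y(x, y) = x - 4*y + 2.
  f_x(P) = 2, f_y(P) = -5 (gradient nonzero, so P is smooth).
Step 3: tangent line at P: 2·(x − -3) + -5·(y − 1) = 0.
Expanding: 2*x - 5*y + 11 = 0.


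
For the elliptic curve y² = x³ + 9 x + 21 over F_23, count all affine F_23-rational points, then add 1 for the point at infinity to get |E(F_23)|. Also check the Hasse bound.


Affine points = {(1, 10), (1, 13), (2, 1), (2, 22), (3, 11), (3, 12), (4, 11), (4, 12), (7, 6), (7, 17), (9, 7), (9, 16), (11, 5), (11, 18), (13, 9), (13, 14), (14, 4), (14, 19), (15, 9), (15, 14), (16, 11), (16, 12), (17, 2), (17, 21), (18, 9), (18, 14), (19, 6), (19, 17), (20, 6), (20, 17), (21, 8), (21, 15)}; affine count = 32; |E(F_23)| = 33.

Discriminant check: Δ ∝ 4a³ + 27b² = 4·9³ + 27·21² = 4·729 + 27·441 ≡ 11 (mod 23). Nonzero ⇒ E is nonsingular.
For each x ∈ F_23, compute rhs = x³ + 9·x + 21 mod 23, then count y ∈ F_23 with y² ≡ rhs.
  x = 0: rhs = 21, matching y values: none (0 points).
  x = 1: rhs = 8, matching y values: 10, 13 (2 points).
  x = 2: rhs = 1, matching y values: 1, 22 (2 points).
  x = 3: rhs = 6, matching y values: 11, 12 (2 points).
  x = 4: rhs = 6, matching y values: 11, 12 (2 points).
  x = 5: rhs = 7, matching y values: none (0 points).
  x = 6: rhs = 15, matching y values: none (0 points).
  x = 7: rhs = 13, matching y values: 6, 17 (2 points).
  x = 8: rhs = 7, matching y values: none (0 points).
  x = 9: rhs = 3, matching y values: 7, 16 (2 points).
  x = 10: rhs = 7, matching y values: none (0 points).
  x = 11: rhs = 2, matching y values: 5, 18 (2 points).
  x = 12: rhs = 17, matching y values: none (0 points).
  x = 13: rhs = 12, matching y values: 9, 14 (2 points).
  x = 14: rhs = 16, matching y values: 4, 19 (2 points).
  x = 15: rhs = 12, matching y values: 9, 14 (2 points).
  x = 16: rhs = 6, matching y values: 11, 12 (2 points).
  x = 17: rhs = 4, matching y values: 2, 21 (2 points).
  x = 18: rhs = 12, matching y values: 9, 14 (2 points).
  x = 19: rhs = 13, matching y values: 6, 17 (2 points).
  x = 20: rhs = 13, matching y values: 6, 17 (2 points).
  x = 21: rhs = 18, matching y values: 8, 15 (2 points).
  x = 22: rhs = 11, matching y values: none (0 points).
Total affine count: 32.
Full point count |E(F_23)| = 32 + 1 = 33.
Hasse bound: |33 − (23+1)| = |9| = 9 ≤ 2√23 ≈ 9.5917 ✓.


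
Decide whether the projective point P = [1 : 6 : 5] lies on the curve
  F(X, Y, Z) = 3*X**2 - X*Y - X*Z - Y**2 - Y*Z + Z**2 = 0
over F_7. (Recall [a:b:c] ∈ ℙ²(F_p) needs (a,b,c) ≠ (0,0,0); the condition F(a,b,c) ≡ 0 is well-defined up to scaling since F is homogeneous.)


F(1,6,5) ≡ 0 (mod 7); P is on the curve.

Evaluate F(1, 6, 5) term-by-term (mod 7).
  3*X**2 ↦ 3·1·1·1 = 3
  -X*Y ↦ -1·1·6·1 = -6
  -X*Z ↦ -1·1·1·5 = -5
  -Y**2 ↦ -1·1·36·1 = -36
  -Y*Z ↦ -1·1·6·5 = -30
  Z**2 ↦ 1·1·1·25 = 25
Sum: F(1, 6, 5) = (3) + (-6) + (-5) + (-36) + (-30) + (25) = -49.
Reducing mod 7: -49 ≡ 0 (mod 7).
Since F(a, b, c) ≡ 0 (mod 7), P lies on the curve.


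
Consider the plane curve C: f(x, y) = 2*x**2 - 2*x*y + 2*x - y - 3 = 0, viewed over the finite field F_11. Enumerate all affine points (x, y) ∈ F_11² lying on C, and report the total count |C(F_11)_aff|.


Affine F_11-points: {(0, 8), (1, 4), (2, 4), (3, 3), (4, 9), (6, 2), (7, 8), (8, 7), (9, 7), (10, 3)}; count = 10.

For each of the 121 pairs (x, y) ∈ F_11², evaluate f(x, y) mod 11. Record the zeros.
  x = 0: [0↦8, 1↦7, 2↦6, 3↦5, 4↦4, 5↦3, 6↦2, 7↦1, 8↦0, 9↦10, 10↦9]  zeros at y ∈ {8}
  x = 1: [0↦1, 1↦9, 2↦6, 3↦3, 4↦0, 5↦8, 6↦5, 7↦2, 8↦10, 9↦7, 10↦4]  zeros at y ∈ {4}
  x = 2: [0↦9, 1↦4, 2↦10, 3↦5, 4↦0, 5↦6, 6↦1, 7↦7, 8↦2, 9↦8, 10↦3]  zeros at y ∈ {4}
  x = 3: [0↦10, 1↦3, 2↦7, 3↦0, 4↦4, 5↦8, 6↦1, 7↦5, 8↦9, 9↦2, 10↦6]  zeros at y ∈ {3}
  x = 4: [0↦4, 1↦6, 2↦8, 3↦10, 4↦1, 5↦3, 6↦5, 7↦7, 8↦9, 9↦0, 10↦2]  zeros at y ∈ {9}
  x = 5: [0↦2, 1↦2, 2↦2, 3↦2, 4↦2, 5↦2, 6↦2, 7↦2, 8↦2, 9↦2, 10↦2]  zeros at y ∈ ∅
  x = 6: [0↦4, 1↦2, 2↦0, 3↦9, 4↦7, 5↦5, 6↦3, 7↦1, 8↦10, 9↦8, 10↦6]  zeros at y ∈ {2}
  x = 7: [0↦10, 1↦6, 2↦2, 3↦9, 4↦5, 5↦1, 6↦8, 7↦4, 8↦0, 9↦7, 10↦3]  zeros at y ∈ {8}
  x = 8: [0↦9, 1↦3, 2↦8, 3↦2, 4↦7, 5↦1, 6↦6, 7↦0, 8↦5, 9↦10, 10↦4]  zeros at y ∈ {7}
  x = 9: [0↦1, 1↦4, 2↦7, 3↦10, 4↦2, 5↦5, 6↦8, 7↦0, 8↦3, 9↦6, 10↦9]  zeros at y ∈ {7}
  x = 10: [0↦8, 1↦9, 2↦10, 3↦0, 4↦1, 5↦2, 6↦3, 7↦4, 8↦5, 9↦6, 10↦7]  zeros at y ∈ {3}
Collecting zeros: affine points = {(0, 8), (1, 4), (2, 4), (3, 3), (4, 9), (6, 2), (7, 8), (8, 7), (9, 7), (10, 3)}.
Total count |C(F_11)_aff| = 10.


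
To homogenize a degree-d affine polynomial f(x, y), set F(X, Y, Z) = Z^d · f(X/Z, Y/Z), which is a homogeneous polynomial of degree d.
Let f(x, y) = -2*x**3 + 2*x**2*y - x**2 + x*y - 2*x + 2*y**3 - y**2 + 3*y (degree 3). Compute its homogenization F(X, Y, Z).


F(X, Y, Z) = -2*X**3 + 2*X**2*Y - X**2*Z + X*Y*Z - 2*X*Z**2 + 2*Y**3 - Y**2*Z + 3*Y*Z**2

deg(f) = 3.
Substitute x = X/Z, y = Y/Z into f, then multiply by Z^3.
  monomial -2·x^3·y^0 ↦ -2·X^3·Y^0·Z^0.
  monomial 2·x^2·y^1 ↦ 2·X^2·Y^1·Z^0.
  monomial -1·x^2·y^0 ↦ -1·X^2·Y^0·Z^1.
  monomial 1·x^1·y^1 ↦ 1·X^1·Y^1·Z^1.
  monomial -2·x^1·y^0 ↦ -2·X^1·Y^0·Z^2.
  monomial 2·x^0·y^3 ↦ 2·X^0·Y^3·Z^0.
  monomial -1·x^0·y^2 ↦ -1·X^0·Y^2·Z^1.
  monomial 3·x^0·y^1 ↦ 3·X^0·Y^1·Z^2.
Collecting: F(X, Y, Z) = -2*X**3 + 2*X**2*Y - X**2*Z + X*Y*Z - 2*X*Z**2 + 2*Y**3 - Y**2*Z + 3*Y*Z**2.


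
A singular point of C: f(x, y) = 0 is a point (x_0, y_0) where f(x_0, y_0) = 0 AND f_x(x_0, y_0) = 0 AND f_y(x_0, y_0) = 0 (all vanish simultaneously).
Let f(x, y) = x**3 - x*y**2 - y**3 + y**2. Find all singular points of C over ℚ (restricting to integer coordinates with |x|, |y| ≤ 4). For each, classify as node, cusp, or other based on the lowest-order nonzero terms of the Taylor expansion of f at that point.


Singular points: {(0, 0)}; classification: cusp.

Compute partial derivatives:
  f_x = 3*x**2 - y**2.
  f_y = -2*x*y - 3*y**2 + 2*y.
Scan x_0 ∈ {−4, ..., 4}. For each x_0, f_y(x_0, y) is a polynomial in y; find its integer roots y ∈ {−4, ..., 4}, then test f_x and f at those candidates.
  x = -4: f_y(-4, y) = -3*y**2 + 10*y; vanishes at y ∈ {0}. (-4, 0): f_x = 48 ≠ 0.
  x = -3: f_y(-3, y) = -3*y**2 + 8*y; vanishes at y ∈ {0}. (-3, 0): f_x = 27 ≠ 0.
  x = -2: f_y(-2, y) = -3*y**2 + 6*y; vanishes at y ∈ {0, 2}. (-2, 0): f_x = 12 ≠ 0; (-2, 2): f_x = 8 ≠ 0.
  x = -1: f_y(-1, y) = -3*y**2 + 4*y; vanishes at y ∈ {0}. (-1, 0): f_x = 3 ≠ 0.
  x = 0: f_y(0, y) = -3*y**2 + 2*y; vanishes at y ∈ {0}. (0, 0): f_x = 0, f = 0 — SINGULAR.
  x = 1: f_y(1, y) = -3*y**2; vanishes at y ∈ {0}. (1, 0): f_x = 3 ≠ 0.
  x = 2: f_y(2, y) = -3*y**2 - 2*y; vanishes at y ∈ {0}. (2, 0): f_x = 12 ≠ 0.
  x = 3: f_y(3, y) = -3*y**2 - 4*y; vanishes at y ∈ {0}. (3, 0): f_x = 27 ≠ 0.
  x = 4: f_y(4, y) = -3*y**2 - 6*y; vanishes at y ∈ {-2, 0}. (4, -2): f_x = 44 ≠ 0; (4, 0): f_x = 48 ≠ 0.
Only singular point on the grid: (0, 0).
Classify: substitute x = 0 + u, y = 0 + v and expand: f = u**3 - u*v**2 - v**3 + v**2.
No constant or linear terms (consistent with a singular point). Quadratic part: v**2. Cubic part: u**3 - u*v**2 - v**3.
The quadratic part v**2 is a perfect square, so there is a single (double) tangent line v = 0, i.e. y = 0. Restricting the cubic part to that line (v = 0) leaves u**3 ≠ 0, so f is not divisible by v and the branch is v² ≈ -u**3 to lowest order — this is a cusp.
Classification: cusp.


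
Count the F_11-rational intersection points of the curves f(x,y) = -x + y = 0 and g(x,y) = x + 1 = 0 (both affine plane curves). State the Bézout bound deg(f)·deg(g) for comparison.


Common zeros: {(10, 10)}; count = 1; Bézout bound = 1.

deg(f) = 1, deg(g) = 1, so Bézout bound = 1.
Scan x ∈ F_11. For each x, list the y ∈ F_11 with f(x, y) ≡ 0 and those with g(x, y) ≡ 0 (mod 11); the common zeros in that column are the intersection.
  x = 0: f ≡ 0 at y ∈ {0}; g ≡ 0 at y ∈ ∅; common: ∅.
  x = 1: f ≡ 0 at y ∈ {1}; g ≡ 0 at y ∈ ∅; common: ∅.
  x = 2: f ≡ 0 at y ∈ {2}; g ≡ 0 at y ∈ ∅; common: ∅.
  x = 3: f ≡ 0 at y ∈ {3}; g ≡ 0 at y ∈ ∅; common: ∅.
  x = 4: f ≡ 0 at y ∈ {4}; g ≡ 0 at y ∈ ∅; common: ∅.
  x = 5: f ≡ 0 at y ∈ {5}; g ≡ 0 at y ∈ ∅; common: ∅.
  x = 6: f ≡ 0 at y ∈ {6}; g ≡ 0 at y ∈ ∅; common: ∅.
  x = 7: f ≡ 0 at y ∈ {7}; g ≡ 0 at y ∈ ∅; common: ∅.
  x = 8: f ≡ 0 at y ∈ {8}; g ≡ 0 at y ∈ ∅; common: ∅.
  x = 9: f ≡ 0 at y ∈ {9}; g ≡ 0 at y ∈ ∅; common: ∅.
  x = 10: f ≡ 0 at y ∈ {10}; g ≡ 0 at y ∈ {0, 1, 2, 3, 4, 5, 6, 7, 8, 9, 10}; common: {10}.
Collecting: common zeros = {(10, 10)}, so the count is 1.
Comparison with the Bézout bound: 1 ≤ 1 = deg(f)·deg(g), as expected for curves with no common component (the bound is attained).


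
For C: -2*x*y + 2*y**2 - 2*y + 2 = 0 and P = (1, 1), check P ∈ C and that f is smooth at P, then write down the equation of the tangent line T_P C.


Tangent line at P: 2 - 2*x = 0.

Step 1: f(1, 1) = 0, so P lies on C.
Step 2: partial derivatives
  f_x(x, y) = -2*y, f_y(x, y) = -2*x + 4*y - 2.
  f_x(P) = -2, f_y(P) = 0 (gradient nonzero, so P is smooth).
Step 3: tangent line at P: -2·(x − 1) + 0·(y − 1) = 0.
Expanding: 2 - 2*x = 0.


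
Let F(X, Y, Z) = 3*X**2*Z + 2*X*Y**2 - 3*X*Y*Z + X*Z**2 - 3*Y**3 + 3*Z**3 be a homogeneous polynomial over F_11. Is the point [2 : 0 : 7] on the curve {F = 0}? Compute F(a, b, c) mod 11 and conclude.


F(2,0,7) ≡ 1 (mod 11); P is NOT on the curve.

Evaluate F(2, 0, 7) term-by-term (mod 11).
  3*X**2*Z ↦ 3·4·1·7 = 84
  2*X*Y**2 ↦ 2·2·0·1 = 0
  -3*X*Y*Z ↦ -3·2·0·7 = 0
  X*Z**2 ↦ 1·2·1·49 = 98
  -3*Y**3 ↦ -3·1·0·1 = 0
  3*Z**3 ↦ 3·1·1·343 = 1029
Sum: F(2, 0, 7) = (84) + (0) + (0) + (98) + (0) + (1029) = 1211.
Reducing mod 11: 1211 ≡ 1 (mod 11).
Since F(a, b, c) ≡ 1 ≠ 0 (mod 11), P does NOT lie on the curve.


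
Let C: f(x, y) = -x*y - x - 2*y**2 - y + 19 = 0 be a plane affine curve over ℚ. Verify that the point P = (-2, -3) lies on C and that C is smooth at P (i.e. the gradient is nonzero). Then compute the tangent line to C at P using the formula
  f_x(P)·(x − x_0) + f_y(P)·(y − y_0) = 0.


Tangent line at P: 2*x + 13*y + 43 = 0.

Step 1: f(-2, -3) = 0, so P lies on C.
Step 2: partial derivatives
  f_x(x, y) = -y - 1, f_y(x, y) = -x - 4*y - 1.
  f_x(P) = 2, f_y(P) = 13 (gradient nonzero, so P is smooth).
Step 3: tangent line at P: 2·(x − -2) + 13·(y − -3) = 0.
Expanding: 2*x + 13*y + 43 = 0.


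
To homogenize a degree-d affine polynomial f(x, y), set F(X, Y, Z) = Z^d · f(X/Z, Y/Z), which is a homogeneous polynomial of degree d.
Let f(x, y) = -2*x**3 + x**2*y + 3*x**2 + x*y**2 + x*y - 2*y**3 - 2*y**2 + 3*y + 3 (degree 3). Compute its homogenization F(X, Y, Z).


F(X, Y, Z) = -2*X**3 + X**2*Y + 3*X**2*Z + X*Y**2 + X*Y*Z - 2*Y**3 - 2*Y**2*Z + 3*Y*Z**2 + 3*Z**3

deg(f) = 3.
Substitute x = X/Z, y = Y/Z into f, then multiply by Z^3.
  monomial -2·x^3·y^0 ↦ -2·X^3·Y^0·Z^0.
  monomial 1·x^2·y^1 ↦ 1·X^2·Y^1·Z^0.
  monomial 3·x^2·y^0 ↦ 3·X^2·Y^0·Z^1.
  monomial 1·x^1·y^2 ↦ 1·X^1·Y^2·Z^0.
  monomial 1·x^1·y^1 ↦ 1·X^1·Y^1·Z^1.
  monomial -2·x^0·y^3 ↦ -2·X^0·Y^3·Z^0.
  monomial -2·x^0·y^2 ↦ -2·X^0·Y^2·Z^1.
  monomial 3·x^0·y^1 ↦ 3·X^0·Y^1·Z^2.
  monomial 3·x^0·y^0 ↦ 3·X^0·Y^0·Z^3.
Collecting: F(X, Y, Z) = -2*X**3 + X**2*Y + 3*X**2*Z + X*Y**2 + X*Y*Z - 2*Y**3 - 2*Y**2*Z + 3*Y*Z**2 + 3*Z**3.


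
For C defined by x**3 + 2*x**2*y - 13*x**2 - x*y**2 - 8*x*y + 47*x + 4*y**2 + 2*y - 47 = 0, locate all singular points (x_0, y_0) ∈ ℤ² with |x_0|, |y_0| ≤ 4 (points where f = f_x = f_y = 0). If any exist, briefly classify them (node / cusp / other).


Singular points: {(3, 2)}; classification: cusp.

Compute partial derivatives:
  f_x = 3*x**2 + 4*x*y - 26*x - y**2 - 8*y + 47.
  f_y = 2*x**2 - 2*x*y - 8*x + 8*y + 2.
Scan x_0 ∈ {−4, ..., 4}. For each x_0, f_y(x_0, y) is a polynomial in y; find its integer roots y ∈ {−4, ..., 4}, then test f_x and f at those candidates.
  x = -4: f_y(-4, y) = 16*y + 66; no integer root y with |y| ≤ 4.
  x = -3: f_y(-3, y) = 14*y + 44; no integer root y with |y| ≤ 4.
  x = -2: f_y(-2, y) = 12*y + 26; no integer root y with |y| ≤ 4.
  x = -1: f_y(-1, y) = 10*y + 12; no integer root y with |y| ≤ 4.
  x = 0: f_y(0, y) = 8*y + 2; no integer root y with |y| ≤ 4.
  x = 1: f_y(1, y) = 6*y - 4; no integer root y with |y| ≤ 4.
  x = 2: f_y(2, y) = 4*y - 6; no integer root y with |y| ≤ 4.
  x = 3: f_y(3, y) = 2*y - 4; vanishes at y ∈ {2}. (3, 2): f_x = 0, f = 0 — SINGULAR.
  x = 4: f_y(4, y) = 2; no integer root y with |y| ≤ 4.
Only singular point on the grid: (3, 2).
Classify: substitute x = 3 + u, y = 2 + v and expand: f = u**3 + 2*u**2*v - u*v**2 + v**2.
No constant or linear terms (consistent with a singular point). Quadratic part: v**2. Cubic part: u**3 + 2*u**2*v - u*v**2.
The quadratic part v**2 is a perfect square, so there is a single (double) tangent line v = 0, i.e. y = 2. Restricting the cubic part to that line (v = 0) leaves u**3 ≠ 0, so f is not divisible by v and the branch is v² ≈ -u**3 to lowest order — this is a cusp.
Classification: cusp.


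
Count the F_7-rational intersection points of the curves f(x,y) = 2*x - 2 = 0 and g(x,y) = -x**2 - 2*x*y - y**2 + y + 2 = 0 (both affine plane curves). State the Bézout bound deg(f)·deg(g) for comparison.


Common zeros: ∅; count = 0; Bézout bound = 2.

deg(f) = 1, deg(g) = 2, so Bézout bound = 2.
Scan x ∈ F_7. For each x, list the y ∈ F_7 with f(x, y) ≡ 0 and those with g(x, y) ≡ 0 (mod 7); the common zeros in that column are the intersection.
  x = 0: f ≡ 0 at y ∈ ∅; g ≡ 0 at y ∈ {2, 6}; common: ∅.
  x = 1: f ≡ 0 at y ∈ {0, 1, 2, 3, 4, 5, 6}; g ≡ 0 at y ∈ ∅; common: ∅.
  x = 2: f ≡ 0 at y ∈ ∅; g ≡ 0 at y ∈ {5, 6}; common: ∅.
  x = 3: f ≡ 0 at y ∈ ∅; g ≡ 0 at y ∈ {0, 2}; common: ∅.
  x = 4: f ≡ 0 at y ∈ ∅; g ≡ 0 at y ∈ {0}; common: ∅.
  x = 5: f ≡ 0 at y ∈ ∅; g ≡ 0 at y ∈ ∅; common: ∅.
  x = 6: f ≡ 0 at y ∈ ∅; g ≡ 0 at y ∈ ∅; common: ∅.
Collecting: common zeros = ∅, so the count is 0.
Comparison with the Bézout bound: 0 ≤ 2 = deg(f)·deg(g), as expected for curves with no common component (the affine F_7-count falls short of the bound because intersections may lie at infinity, over extension fields, or carry multiplicity).


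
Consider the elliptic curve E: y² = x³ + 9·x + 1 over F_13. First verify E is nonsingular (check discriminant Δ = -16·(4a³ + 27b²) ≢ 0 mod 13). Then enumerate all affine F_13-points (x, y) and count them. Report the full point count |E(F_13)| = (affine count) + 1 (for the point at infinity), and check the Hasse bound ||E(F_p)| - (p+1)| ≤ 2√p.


Affine points = {(0, 1), (0, 12), (2, 1), (2, 12), (3, 4), (3, 9), (4, 6), (4, 7), (7, 2), (7, 11), (8, 0), (10, 5), (10, 8), (11, 1), (11, 12), (12, 2), (12, 11)}; affine count = 17; |E(F_13)| = 18.

Discriminant check: Δ ∝ 4a³ + 27b² = 4·9³ + 27·1² = 4·729 + 27·1 ≡ 5 (mod 13). Nonzero ⇒ E is nonsingular.
For each x ∈ F_13, compute rhs = x³ + 9·x + 1 mod 13, then count y ∈ F_13 with y² ≡ rhs.
  x = 0: rhs = 1, matching y values: 1, 12 (2 points).
  x = 1: rhs = 11, matching y values: none (0 points).
  x = 2: rhs = 1, matching y values: 1, 12 (2 points).
  x = 3: rhs = 3, matching y values: 4, 9 (2 points).
  x = 4: rhs = 10, matching y values: 6, 7 (2 points).
  x = 5: rhs = 2, matching y values: none (0 points).
  x = 6: rhs = 11, matching y values: none (0 points).
  x = 7: rhs = 4, matching y values: 2, 11 (2 points).
  x = 8: rhs = 0, matching y values: 0 (1 points).
  x = 9: rhs = 5, matching y values: none (0 points).
  x = 10: rhs = 12, matching y values: 5, 8 (2 points).
  x = 11: rhs = 1, matching y values: 1, 12 (2 points).
  x = 12: rhs = 4, matching y values: 2, 11 (2 points).
Total affine count: 17.
Full point count |E(F_13)| = 17 + 1 = 18.
Hasse bound: |18 − (13+1)| = |4| = 4 ≤ 2√13 ≈ 7.2111 ✓.


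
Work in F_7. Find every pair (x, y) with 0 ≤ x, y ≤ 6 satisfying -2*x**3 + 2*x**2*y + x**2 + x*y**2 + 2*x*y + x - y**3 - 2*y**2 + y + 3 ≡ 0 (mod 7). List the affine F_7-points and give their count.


Affine F_7-points: {(2, 0), (3, 1), (3, 2), (3, 5), (4, 0), (4, 1), (5, 0), (5, 1), (5, 2)}; count = 9.

For each of the 49 pairs (x, y) ∈ F_7², evaluate f(x, y) mod 7. Record the zeros.
  x = 0: [0↦3, 1↦1, 2↦3, 3↦3, 4↦2, 5↦1, 6↦1]  zeros at y ∈ ∅
  x = 1: [0↦3, 1↦6, 2↦1, 3↦3, 4↦6, 5↦4, 6↦5]  zeros at y ∈ ∅
  x = 2: [0↦0, 1↦5, 2↦4, 3↦5, 4↦2, 5↦3, 6↦2]  zeros at y ∈ {0}
  x = 3: [0↦3, 1↦0, 2↦0, 3↦4, 4↦6, 5↦0, 6↦1]  zeros at y ∈ {1, 2, 5}
  x = 4: [0↦0, 1↦0, 2↦5, 3↦2, 4↦6, 5↦4, 6↦4]  zeros at y ∈ {0, 1}
  x = 5: [0↦0, 1↦0, 2↦0, 3↦1, 4↦4, 5↦3, 6↦6]  zeros at y ∈ {0, 1, 2}
  x = 6: [0↦5, 1↦2, 2↦1, 3↦3, 4↦2, 5↦6, 6↦2]  zeros at y ∈ ∅
Collecting zeros: affine points = {(2, 0), (3, 1), (3, 2), (3, 5), (4, 0), (4, 1), (5, 0), (5, 1), (5, 2)}.
Total count |C(F_7)_aff| = 9.


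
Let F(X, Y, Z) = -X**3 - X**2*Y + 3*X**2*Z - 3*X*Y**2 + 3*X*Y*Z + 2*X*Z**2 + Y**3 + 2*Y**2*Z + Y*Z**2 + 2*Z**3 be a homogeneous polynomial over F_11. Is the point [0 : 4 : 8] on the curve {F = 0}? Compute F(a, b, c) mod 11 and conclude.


F(0,4,8) ≡ 5 (mod 11); P is NOT on the curve.

Evaluate F(0, 4, 8) term-by-term (mod 11).
  -X**3 ↦ -1·0·1·1 = 0
  -X**2*Y ↦ -1·0·4·1 = 0
  3*X**2*Z ↦ 3·0·1·8 = 0
  -3*X*Y**2 ↦ -3·0·16·1 = 0
  3*X*Y*Z ↦ 3·0·4·8 = 0
  2*X*Z**2 ↦ 2·0·1·64 = 0
  Y**3 ↦ 1·1·64·1 = 64
  2*Y**2*Z ↦ 2·1·16·8 = 256
  Y*Z**2 ↦ 1·1·4·64 = 256
  2*Z**3 ↦ 2·1·1·512 = 1024
Sum: F(0, 4, 8) = (0) + (0) + (0) + (0) + (0) + (0) + (64) + (256) + (256) + (1024) = 1600.
Reducing mod 11: 1600 ≡ 5 (mod 11).
Since F(a, b, c) ≡ 5 ≠ 0 (mod 11), P does NOT lie on the curve.


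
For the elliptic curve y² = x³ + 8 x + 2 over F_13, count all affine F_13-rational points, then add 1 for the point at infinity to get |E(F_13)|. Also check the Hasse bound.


Affine points = {(2, 0), (3, 1), (3, 12), (9, 6), (9, 7), (10, 4), (10, 9), (11, 2), (11, 11)}; affine count = 9; |E(F_13)| = 10.

Discriminant check: Δ ∝ 4a³ + 27b² = 4·8³ + 27·2² = 4·512 + 27·4 ≡ 11 (mod 13). Nonzero ⇒ E is nonsingular.
For each x ∈ F_13, compute rhs = x³ + 8·x + 2 mod 13, then count y ∈ F_13 with y² ≡ rhs.
  x = 0: rhs = 2, matching y values: none (0 points).
  x = 1: rhs = 11, matching y values: none (0 points).
  x = 2: rhs = 0, matching y values: 0 (1 points).
  x = 3: rhs = 1, matching y values: 1, 12 (2 points).
  x = 4: rhs = 7, matching y values: none (0 points).
  x = 5: rhs = 11, matching y values: none (0 points).
  x = 6: rhs = 6, matching y values: none (0 points).
  x = 7: rhs = 11, matching y values: none (0 points).
  x = 8: rhs = 6, matching y values: none (0 points).
  x = 9: rhs = 10, matching y values: 6, 7 (2 points).
  x = 10: rhs = 3, matching y values: 4, 9 (2 points).
  x = 11: rhs = 4, matching y values: 2, 11 (2 points).
  x = 12: rhs = 6, matching y values: none (0 points).
Total affine count: 9.
Full point count |E(F_13)| = 9 + 1 = 10.
Hasse bound: |10 − (13+1)| = |-4| = 4 ≤ 2√13 ≈ 7.2111 ✓.


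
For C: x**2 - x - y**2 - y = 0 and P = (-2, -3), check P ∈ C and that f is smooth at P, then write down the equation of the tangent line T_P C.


Tangent line at P: -5*x + 5*y + 5 = 0.

Step 1: f(-2, -3) = 0, so P lies on C.
Step 2: partial derivatives
  f_x(x, y) = 2*x - 1, f_y(x, y) = -2*y - 1.
  f_x(P) = -5, f_y(P) = 5 (gradient nonzero, so P is smooth).
Step 3: tangent line at P: -5·(x − -2) + 5·(y − -3) = 0.
Expanding: -5*x + 5*y + 5 = 0.


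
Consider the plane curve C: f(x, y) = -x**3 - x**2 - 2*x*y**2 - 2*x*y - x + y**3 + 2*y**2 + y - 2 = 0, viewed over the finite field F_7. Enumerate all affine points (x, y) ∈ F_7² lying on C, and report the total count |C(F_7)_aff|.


Affine F_7-points: {(0, 4), (3, 1), (4, 1), (6, 1)}; count = 4.

For each of the 49 pairs (x, y) ∈ F_7², evaluate f(x, y) mod 7. Record the zeros.
  x = 0: [0↦5, 1↦2, 2↦2, 3↦4, 4↦0, 5↦3, 6↦5]  zeros at y ∈ {4}
  x = 1: [0↦2, 1↦2, 2↦1, 3↦5, 4↦6, 5↦3, 6↦2]  zeros at y ∈ ∅
  x = 2: [0↦5, 1↦1, 2↦6, 3↦5, 4↦4, 5↦2, 6↦5]  zeros at y ∈ ∅
  x = 3: [0↦1, 1↦0, 2↦4, 3↦5, 4↦2, 5↦1, 6↦1]  zeros at y ∈ {1}
  x = 4: [0↦5, 1↦0, 2↦3, 3↦6, 4↦1, 5↦1, 6↦5]  zeros at y ∈ {1}
  x = 5: [0↦4, 1↦2, 2↦4, 3↦2, 4↦2, 5↦3, 6↦4]  zeros at y ∈ ∅
  x = 6: [0↦6, 1↦0, 2↦1, 3↦1, 4↦6, 5↦1, 6↦6]  zeros at y ∈ {1}
Collecting zeros: affine points = {(0, 4), (3, 1), (4, 1), (6, 1)}.
Total count |C(F_7)_aff| = 4.
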